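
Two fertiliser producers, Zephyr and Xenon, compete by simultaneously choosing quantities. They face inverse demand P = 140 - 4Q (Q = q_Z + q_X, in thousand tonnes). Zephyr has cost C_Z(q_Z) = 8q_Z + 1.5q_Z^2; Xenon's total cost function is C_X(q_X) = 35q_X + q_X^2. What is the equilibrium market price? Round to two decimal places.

Zephyr's profit: π_Z = (140 - 4Q)q_Z - (8q_Z + (3/2)q_Z²). Setting ∂π_Z/∂q_Z = 0: 132 - 11q_Z - 4(q_X) = 0.
Xenon's first-order condition: 105 - 10q_X - 4(q_Z) = 0.
Best responses: q_Z = (132 - 4q_X)/11, q_X = (105 - 4q_Z)/10.
Substituting one into the other gives q_Z = 450/47 and q_X = 627/94.
Total output Q = 1527/94, so price P = 140 - 4·(1527/94) = 75.0213.

75.02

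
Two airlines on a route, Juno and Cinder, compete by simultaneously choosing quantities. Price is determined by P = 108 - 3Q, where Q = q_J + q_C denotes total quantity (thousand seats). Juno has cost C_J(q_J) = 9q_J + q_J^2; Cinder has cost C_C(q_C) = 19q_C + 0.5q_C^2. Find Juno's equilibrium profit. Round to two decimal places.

Juno's profit: π_J = (108 - 3Q)q_J - (9q_J + q_J²). Setting ∂π_J/∂q_J = 0: 99 - 8q_J - 3(q_C) = 0.
Cinder's first-order condition: 89 - 7q_C - 3(q_J) = 0.
Best responses: q_J = (99 - 3q_C)/8, q_C = (89 - 3q_J)/7.
Substituting one into the other gives q_J = 426/47 and q_C = 415/47.
Price P = 108 - 3·(841/47) = 54.3191.
Juno's profit: 54.3191·(426/47) - 9·(426/47) - (426/47)² = 328.6120.

328.61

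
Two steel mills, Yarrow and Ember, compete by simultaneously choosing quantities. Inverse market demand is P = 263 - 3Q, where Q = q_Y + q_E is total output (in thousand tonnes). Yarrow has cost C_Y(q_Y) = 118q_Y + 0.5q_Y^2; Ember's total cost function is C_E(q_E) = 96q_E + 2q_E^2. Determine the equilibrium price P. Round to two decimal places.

Yarrow's profit: π_Y = (263 - 3Q)q_Y - (118q_Y + (1/2)q_Y²). Setting ∂π_Y/∂q_Y = 0: 145 - 7q_Y - 3(q_E) = 0.
Ember's first-order condition: 167 - 10q_E - 3(q_Y) = 0.
So q_Y = (145 - 3q_E)/7 and q_E = (167 - 3q_Y)/10.
Solving the pair: q_Y = 949/61, q_E = 734/61.
Total output Q = 1683/61, so price P = 263 - 3·(1683/61) = 180.2295.

180.23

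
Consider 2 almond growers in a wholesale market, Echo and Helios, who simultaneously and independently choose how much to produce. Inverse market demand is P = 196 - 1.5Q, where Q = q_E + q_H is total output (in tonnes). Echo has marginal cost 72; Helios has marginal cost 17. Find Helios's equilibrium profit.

4056

Echo's profit: π_E = (196 - 1.5Q)q_E - (72q_E). Setting ∂π_E/∂q_E = 0: 124 - 3q_E - (3/2)(q_H) = 0.
Helios's profit: π_H = (196 - 1.5Q)q_H - (17q_H). Setting ∂π_H/∂q_H = 0: 179 - 3q_H - (3/2)(q_E) = 0.
So q_E = (124 - (3/2)q_H)/3 and q_H = (179 - (3/2)q_E)/3.
Substituting one into the other gives q_E = 46/3 and q_H = 52.
Price P = 196 - (3/2)·(202/3) = 95.
Helios's profit: (95 - 17)·52 = 4056.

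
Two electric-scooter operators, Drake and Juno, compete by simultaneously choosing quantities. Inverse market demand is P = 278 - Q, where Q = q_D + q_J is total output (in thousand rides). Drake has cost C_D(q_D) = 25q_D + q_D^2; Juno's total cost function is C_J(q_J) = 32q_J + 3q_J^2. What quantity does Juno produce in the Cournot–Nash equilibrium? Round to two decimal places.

23.58

Drake's profit: π_D = (278 - Q)q_D - (25q_D + q_D²). Setting ∂π_D/∂q_D = 0: 253 - 4q_D - (q_J) = 0.
Juno's profit: π_J = (278 - Q)q_J - (32q_J + 3q_J²). Setting ∂π_J/∂q_J = 0: 246 - 8q_J - (q_D) = 0.
Rearranging gives the reaction functions q_D = (253 - q_J)/4 and q_J = (246 - q_D)/8.
Solving the pair: q_D = 1778/31, q_J = 731/31.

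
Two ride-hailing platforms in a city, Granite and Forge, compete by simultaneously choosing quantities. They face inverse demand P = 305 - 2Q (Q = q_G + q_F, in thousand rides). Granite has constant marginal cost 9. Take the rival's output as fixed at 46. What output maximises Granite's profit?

With the rival's output fixed at 46, Granite's profit is π_G = (305 - 2·46 - 2q_G)q_G - (9q_G) = (213 - 2q_G)q_G - (9q_G).
∂π_G/∂q_G = 204 - 4q_G = 0, so q_G = 51.

51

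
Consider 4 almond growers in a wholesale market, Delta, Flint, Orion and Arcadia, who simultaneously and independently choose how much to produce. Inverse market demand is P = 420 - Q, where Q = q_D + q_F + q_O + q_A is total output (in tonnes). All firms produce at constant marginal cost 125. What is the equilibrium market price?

Each firm earns π_i = (420 - Q)q_i - 125q_i.
First-order condition (treating rivals' output as given): 295 - 2q_i - Σ_{j≠i} q_j = 0.
With identical firms every q_j equals q_i, so Σ_{j≠i} q_j = 3q_i and 295 = 5q_i, giving q_i = 59.
Total output Q = 236, so price P = 420 - 236 = 184.

184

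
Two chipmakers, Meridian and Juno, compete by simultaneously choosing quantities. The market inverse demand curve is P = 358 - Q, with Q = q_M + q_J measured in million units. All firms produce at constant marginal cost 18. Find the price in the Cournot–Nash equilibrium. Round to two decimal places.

131.33

A representative firm's profit is π_i = q_i(358 - Q) - 18q_i.
First-order condition (treating rivals' output as given): 340 - 2q_i - q_j = 0.
With identical firms every q_j equals q_i, so q_j = q_i and 340 = 3q_i, giving q_i = 340/3.
Total output Q = 680/3, so price P = 358 - 680/3 = 394/3.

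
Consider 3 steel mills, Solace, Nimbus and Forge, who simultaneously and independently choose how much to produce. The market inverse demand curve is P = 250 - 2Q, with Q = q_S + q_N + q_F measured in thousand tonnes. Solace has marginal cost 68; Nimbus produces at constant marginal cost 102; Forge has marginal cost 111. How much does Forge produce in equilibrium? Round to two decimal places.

10.88

Solace's profit: π_S = (250 - 2Q)q_S - (68q_S). Setting ∂π_S/∂q_S = 0: 182 - 4q_S - 2(q_N + q_F) = 0.
Nimbus's profit: π_N = (250 - 2Q)q_N - (102q_N). Setting ∂π_N/∂q_N = 0: 148 - 4q_N - 2(q_S + q_F) = 0.
Forge's first-order condition: 139 - 4q_F - 2(q_S + q_N) = 0.
Adding the 3 conditions: 469 − 4Q − 4Q = 0, i.e. Q = 469/8.
Back-substituting: q_S = (182 − 469/4)/2 = 259/8, q_N = (148 − 469/4)/2 = 123/8, q_F = (139 − 469/4)/2 = 87/8.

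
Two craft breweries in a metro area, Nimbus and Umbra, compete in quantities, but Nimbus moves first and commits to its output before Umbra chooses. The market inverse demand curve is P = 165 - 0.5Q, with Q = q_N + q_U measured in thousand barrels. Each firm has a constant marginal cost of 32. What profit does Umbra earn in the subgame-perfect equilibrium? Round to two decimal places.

The follower Umbra best-responds to any q_N: π_U = (165 - 0.5Q)q_U - 32q_U.
Setting the follower's marginal profit to zero, 133 - (1/2)q_N - q_U = 0, i.e. q_U = (133 - (1/2)q_N).
Nimbus substitutes q_U(q_N) into its own profit: π_N = q_N(165 - (1/2)q_N - (133 - (1/2)q_N)/2) - 32q_N = (197/2 - (1/4)q_N)q_N - 32q_N.
Maximising: ∂π_N/∂q_N = 133/2 - (1/2)q_N = 0, giving q_N = 133.
Then q_U = (133 - (1/2)·133) = 133/2.
Price P = 165 - (1/2)·(399/2) = 261/4.
Umbra's profit: (261/4 - 32)·(133/2) = 2211.1250.

2211.13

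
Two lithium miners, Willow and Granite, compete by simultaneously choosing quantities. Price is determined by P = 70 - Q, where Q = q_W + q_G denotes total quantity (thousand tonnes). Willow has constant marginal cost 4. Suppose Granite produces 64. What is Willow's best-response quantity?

1

With the rival's output fixed at 64, Willow's profit is π_W = (70 - 64 - q_W)q_W - (4q_W) = (6 - q_W)q_W - (4q_W).
∂π_W/∂q_W = 2 - 2q_W = 0, so q_W = 1.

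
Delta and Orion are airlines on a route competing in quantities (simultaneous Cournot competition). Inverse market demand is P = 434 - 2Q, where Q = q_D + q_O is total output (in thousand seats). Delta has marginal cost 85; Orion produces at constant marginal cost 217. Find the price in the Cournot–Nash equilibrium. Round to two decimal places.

Delta's profit: π_D = (434 - 2Q)q_D - (85q_D). Setting ∂π_D/∂q_D = 0: 349 - 4q_D - 2(q_O) = 0.
Orion's first-order condition: 217 - 4q_O - 2(q_D) = 0.
So q_D = (349 - 2q_O)/4 and q_O = (217 - 2q_D)/4.
Solving the pair: q_D = 481/6, q_O = 85/6.
Total output Q = 283/3, so price P = 434 - 2·(283/3) = 736/3.

245.33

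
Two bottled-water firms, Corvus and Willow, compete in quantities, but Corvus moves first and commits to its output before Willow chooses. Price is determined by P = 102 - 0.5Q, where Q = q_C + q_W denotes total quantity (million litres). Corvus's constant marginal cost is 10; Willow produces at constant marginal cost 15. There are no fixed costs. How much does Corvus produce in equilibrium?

97

The follower Willow best-responds to any q_C: π_W = (102 - 0.5Q)q_W - 15q_W.
Setting the follower's marginal profit to zero, 87 - (1/2)q_C - q_W = 0, i.e. q_W = (87 - (1/2)q_C).
Corvus substitutes q_W(q_C) into its own profit: π_C = q_C(102 - (1/2)q_C - (87 - (1/2)q_C)/2) - 10q_C = (117/2 - (1/4)q_C)q_C - 10q_C.
Leader FOC: 97/2 - (1/2)q_C = 0, so q_C = 97.
Then q_W = (87 - (1/2)·97) = 77/2.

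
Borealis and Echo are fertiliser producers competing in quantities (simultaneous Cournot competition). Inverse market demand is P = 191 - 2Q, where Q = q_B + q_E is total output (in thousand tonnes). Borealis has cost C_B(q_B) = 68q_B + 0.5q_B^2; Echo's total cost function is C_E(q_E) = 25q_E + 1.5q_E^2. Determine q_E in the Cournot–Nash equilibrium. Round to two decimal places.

Borealis's profit: π_B = (191 - 2Q)q_B - (68q_B + (1/2)q_B²). Setting ∂π_B/∂q_B = 0: 123 - 5q_B - 2(q_E) = 0.
Echo's first-order condition: 166 - 7q_E - 2(q_B) = 0.
So q_B = (123 - 2q_E)/5 and q_E = (166 - 2q_B)/7.
Substituting one into the other gives q_B = 529/31 and q_E = 584/31.

18.84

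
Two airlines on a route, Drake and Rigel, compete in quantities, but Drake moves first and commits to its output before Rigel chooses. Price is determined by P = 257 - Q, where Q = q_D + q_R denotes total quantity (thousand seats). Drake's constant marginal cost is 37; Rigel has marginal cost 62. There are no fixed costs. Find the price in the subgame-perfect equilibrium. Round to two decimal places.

98.25

The follower Rigel best-responds to any q_D: π_R = (257 - Q)q_R - 62q_R.
Setting the follower's marginal profit to zero, 195 - q_D - 2q_R = 0, i.e. q_R = (195 - q_D)/2.
Drake substitutes q_R(q_D) into its own profit: π_D = q_D(257 - q_D - (195 - q_D)/2) - 37q_D = (319/2 - (1/2)q_D)q_D - 37q_D.
Leader FOC: 245/2 - q_D = 0, so q_D = 245/2.
Then q_R = (195 - 245/2)/2 = 145/4.
Total output Q = 635/4, so price P = 257 - 635/4 = 393/4.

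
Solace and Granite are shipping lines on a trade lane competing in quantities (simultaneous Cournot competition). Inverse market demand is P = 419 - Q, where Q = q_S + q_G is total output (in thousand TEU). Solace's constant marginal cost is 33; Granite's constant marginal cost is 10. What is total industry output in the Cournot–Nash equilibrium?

265

Solace's profit: π_S = (419 - Q)q_S - (33q_S). Setting ∂π_S/∂q_S = 0: 386 - 2q_S - (q_G) = 0.
Granite's profit: π_G = (419 - Q)q_G - (10q_G). Setting ∂π_G/∂q_G = 0: 409 - 2q_G - (q_S) = 0.
Rearranging gives the reaction functions q_S = (386 - q_G)/2 and q_G = (409 - q_S)/2.
Substituting one into the other gives q_S = 121 and q_G = 144.
Total output Q = 121 + 144 = 265.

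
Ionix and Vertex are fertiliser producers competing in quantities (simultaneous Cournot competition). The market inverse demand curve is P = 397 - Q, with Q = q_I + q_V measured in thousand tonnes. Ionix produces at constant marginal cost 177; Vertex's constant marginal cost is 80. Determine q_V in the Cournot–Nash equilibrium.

138

Ionix's profit: π_I = (397 - Q)q_I - (177q_I). Setting ∂π_I/∂q_I = 0: 220 - 2q_I - (q_V) = 0.
Vertex's profit: π_V = (397 - Q)q_V - (80q_V). Setting ∂π_V/∂q_V = 0: 317 - 2q_V - (q_I) = 0.
Rearranging gives the reaction functions q_I = (220 - q_V)/2 and q_V = (317 - q_I)/2.
Substituting one into the other gives q_I = 41 and q_V = 138.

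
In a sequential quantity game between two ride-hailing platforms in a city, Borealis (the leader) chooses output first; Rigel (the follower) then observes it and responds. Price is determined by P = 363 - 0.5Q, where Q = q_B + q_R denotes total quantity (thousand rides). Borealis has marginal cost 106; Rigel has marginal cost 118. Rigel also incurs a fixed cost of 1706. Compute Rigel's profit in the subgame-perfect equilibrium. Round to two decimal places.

4399.13

Solve by backward induction. Given q_B, the follower Rigel maximises π_R = (363 - (1/2)q_B - (1/2)q_R)q_R - 118q_R.
Setting the follower's marginal profit to zero, 245 - (1/2)q_B - q_R = 0, i.e. q_R = (245 - (1/2)q_B).
Borealis substitutes q_R(q_B) into its own profit: π_B = q_B(363 - (1/2)q_B - (245 - (1/2)q_B)/2) - 106q_B = (481/2 - (1/4)q_B)q_B - 106q_B.
The leader's first-order condition 269/2 - (1/2)q_B = 0 yields q_B = 269.
Then q_R = (245 - (1/2)·269) = 221/2.
Price P = 363 - (1/2)·(759/2) = 693/4.
Rigel's profit: (693/4 - 118)·(221/2) - 1706 = 4399.1250.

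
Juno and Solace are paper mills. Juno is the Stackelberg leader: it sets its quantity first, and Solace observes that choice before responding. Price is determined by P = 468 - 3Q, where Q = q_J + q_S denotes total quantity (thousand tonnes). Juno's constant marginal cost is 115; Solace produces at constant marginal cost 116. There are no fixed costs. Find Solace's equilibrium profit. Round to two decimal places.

2552.08

Solve by backward induction. Given q_J, the follower Solace maximises π_S = (468 - 3q_J - 3q_S)q_S - 116q_S.
Follower FOC: 352 - 3q_J - 6q_S = 0, so q_S(q_J) = (352 - 3q_J)/6.
Juno substitutes q_S(q_J) into its own profit: π_J = q_J(468 - 3q_J - (352 - 3q_J)/2) - 115q_J = (292 - (3/2)q_J)q_J - 115q_J.
Leader FOC: 177 - 3q_J = 0, so q_J = 59.
Then q_S = (352 - 3·59)/6 = 175/6.
Price P = 468 - 3·(529/6) = 407/2.
Solace's profit: (407/2 - 116)·(175/6) = 2552.0833.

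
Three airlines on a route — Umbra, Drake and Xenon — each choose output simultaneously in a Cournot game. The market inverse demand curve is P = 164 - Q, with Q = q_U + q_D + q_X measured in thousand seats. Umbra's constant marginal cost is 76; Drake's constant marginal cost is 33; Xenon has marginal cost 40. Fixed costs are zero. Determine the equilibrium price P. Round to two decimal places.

Umbra's profit: π_U = (164 - Q)q_U - (76q_U). Setting ∂π_U/∂q_U = 0: 88 - 2q_U - (q_D + q_X) = 0.
Drake's first-order condition: 131 - 2q_D - (q_U + q_X) = 0.
Xenon's first-order condition: 124 - 2q_X - (q_U + q_D) = 0.
Adding the 3 first-order conditions: 343 − 4Q = 0, so Q = 343/4.
Back-substituting: q_U = (88 − 343/4) = 9/4, q_D = (131 − 343/4) = 181/4, q_X = (124 − 343/4) = 153/4.
Total output Q = 343/4, so price P = 164 - 343/4 = 313/4.

78.25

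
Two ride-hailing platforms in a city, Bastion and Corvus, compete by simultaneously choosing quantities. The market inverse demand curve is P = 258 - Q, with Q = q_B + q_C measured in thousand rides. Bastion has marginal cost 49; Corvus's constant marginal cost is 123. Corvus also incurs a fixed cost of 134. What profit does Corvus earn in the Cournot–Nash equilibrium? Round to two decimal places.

Bastion's profit: π_B = (258 - Q)q_B - (49q_B). Setting ∂π_B/∂q_B = 0: 209 - 2q_B - (q_C) = 0.
Corvus's first-order condition: 135 - 2q_C - (q_B) = 0.
So q_B = (209 - q_C)/2 and q_C = (135 - q_B)/2.
Substituting one into the other gives q_B = 283/3 and q_C = 61/3.
Price P = 258 - 344/3 = 430/3.
Corvus's profit: (430/3 - 123)·(61/3) - 134 = 279.4444.

279.44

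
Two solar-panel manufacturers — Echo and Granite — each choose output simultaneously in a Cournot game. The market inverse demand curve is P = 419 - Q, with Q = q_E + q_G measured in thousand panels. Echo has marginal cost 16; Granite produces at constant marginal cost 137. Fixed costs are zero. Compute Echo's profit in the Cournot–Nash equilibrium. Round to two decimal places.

30508.44

Echo's profit: π_E = (419 - Q)q_E - (16q_E). Setting ∂π_E/∂q_E = 0: 403 - 2q_E - (q_G) = 0.
Granite's first-order condition: 282 - 2q_G - (q_E) = 0.
Best responses: q_E = (403 - q_G)/2, q_G = (282 - q_E)/2.
Substituting one into the other gives q_E = 524/3 and q_G = 161/3.
Price P = 419 - 685/3 = 572/3.
Echo's profit: (572/3 - 16)·(524/3) = 30508.4444.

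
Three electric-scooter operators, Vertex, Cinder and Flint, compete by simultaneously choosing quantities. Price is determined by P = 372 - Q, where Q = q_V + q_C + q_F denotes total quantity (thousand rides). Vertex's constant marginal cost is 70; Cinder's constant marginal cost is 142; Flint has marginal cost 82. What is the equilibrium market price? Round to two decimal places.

166.50

Vertex's profit: π_V = (372 - Q)q_V - (70q_V). Setting ∂π_V/∂q_V = 0: 302 - 2q_V - (q_C + q_F) = 0.
Cinder's profit: π_C = (372 - Q)q_C - (142q_C). Setting ∂π_C/∂q_C = 0: 230 - 2q_C - (q_V + q_F) = 0.
Flint's profit: π_F = (372 - Q)q_F - (82q_F). Setting ∂π_F/∂q_F = 0: 290 - 2q_F - (q_V + q_C) = 0.
Adding the 3 first-order conditions: 822 − 4Q = 0, so Q = 411/2.
Back-substituting: q_V = (302 − 411/2) = 193/2, q_C = (230 − 411/2) = 49/2, q_F = (290 − 411/2) = 169/2.
Total output Q = 411/2, so price P = 372 - 411/2 = 333/2.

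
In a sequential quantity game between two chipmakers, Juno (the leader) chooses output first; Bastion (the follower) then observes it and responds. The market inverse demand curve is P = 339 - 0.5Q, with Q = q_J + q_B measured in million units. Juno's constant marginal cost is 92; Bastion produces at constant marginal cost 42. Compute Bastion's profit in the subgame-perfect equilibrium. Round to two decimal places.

19701.13

The follower Bastion best-responds to any q_J: π_B = (339 - 0.5Q)q_B - 42q_B.
Setting the follower's marginal profit to zero, 297 - (1/2)q_J - q_B = 0, i.e. q_B = (297 - (1/2)q_J).
Juno substitutes q_B(q_J) into its own profit: π_J = q_J(339 - (1/2)q_J - (297 - (1/2)q_J)/2) - 92q_J = (381/2 - (1/4)q_J)q_J - 92q_J.
Maximising: ∂π_J/∂q_J = 197/2 - (1/2)q_J = 0, giving q_J = 197.
Then q_B = (297 - (1/2)·197) = 397/2.
Price P = 339 - (1/2)·(791/2) = 565/4.
Bastion's profit: (565/4 - 42)·(397/2) = 19701.1250.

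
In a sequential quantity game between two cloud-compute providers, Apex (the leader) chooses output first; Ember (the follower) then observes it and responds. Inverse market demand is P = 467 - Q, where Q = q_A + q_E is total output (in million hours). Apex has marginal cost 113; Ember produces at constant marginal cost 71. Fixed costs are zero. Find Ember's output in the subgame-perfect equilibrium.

The follower Ember best-responds to any q_A: π_E = (467 - Q)q_E - 71q_E.
Follower FOC: 396 - q_A - 2q_E = 0, so q_E(q_A) = (396 - q_A)/2.
The leader anticipates this reaction. Substituting into P = 467 - Q gives P = 269 - (1/2)q_A, so π_A = (269 - (1/2)q_A)q_A - 113q_A.
The leader's first-order condition 156 - q_A = 0 yields q_A = 156.
Then q_E = (396 - 156)/2 = 120.

120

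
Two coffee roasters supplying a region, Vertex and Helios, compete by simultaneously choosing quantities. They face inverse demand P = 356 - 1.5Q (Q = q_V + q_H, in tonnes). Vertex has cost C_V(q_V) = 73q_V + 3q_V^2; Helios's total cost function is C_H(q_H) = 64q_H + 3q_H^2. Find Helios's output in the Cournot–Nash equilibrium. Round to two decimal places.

27.98

Vertex's profit: π_V = (356 - 1.5Q)q_V - (73q_V + 3q_V²). Setting ∂π_V/∂q_V = 0: 283 - 9q_V - (3/2)(q_H) = 0.
Helios's first-order condition: 292 - 9q_H - (3/2)(q_V) = 0.
Best responses: q_V = (283 - (3/2)q_H)/9, q_H = (292 - (3/2)q_V)/9.
Solving the pair: q_V = 26.7810, q_H = 27.9810.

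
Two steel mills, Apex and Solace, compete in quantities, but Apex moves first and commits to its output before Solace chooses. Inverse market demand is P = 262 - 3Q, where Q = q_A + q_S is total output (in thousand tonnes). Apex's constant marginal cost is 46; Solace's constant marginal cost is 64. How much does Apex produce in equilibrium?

The follower Solace best-responds to any q_A: π_S = (262 - 3Q)q_S - 64q_S.
Follower FOC: 198 - 3q_A - 6q_S = 0, so q_S(q_A) = (198 - 3q_A)/6.
Apex substitutes q_S(q_A) into its own profit: π_A = q_A(262 - 3q_A - (198 - 3q_A)/2) - 46q_A = (163 - (3/2)q_A)q_A - 46q_A.
Maximising: ∂π_A/∂q_A = 117 - 3q_A = 0, giving q_A = 39.
Then q_S = (198 - 3·39)/6 = 27/2.

39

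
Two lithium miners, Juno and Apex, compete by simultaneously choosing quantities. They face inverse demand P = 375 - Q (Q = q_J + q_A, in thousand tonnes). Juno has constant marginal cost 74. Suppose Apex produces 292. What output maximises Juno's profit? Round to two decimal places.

With the rival's output fixed at 292, Juno's profit is π_J = (375 - 292 - q_J)q_J - (74q_J) = (83 - q_J)q_J - (74q_J).
∂π_J/∂q_J = 9 - 2q_J = 0, so q_J = 9/2.

4.50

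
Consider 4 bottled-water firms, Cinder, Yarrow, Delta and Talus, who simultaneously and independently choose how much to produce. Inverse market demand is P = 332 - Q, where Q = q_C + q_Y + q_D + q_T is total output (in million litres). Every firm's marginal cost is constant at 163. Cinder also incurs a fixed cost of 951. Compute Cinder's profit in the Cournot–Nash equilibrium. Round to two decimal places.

191.44

Each firm earns π_i = (332 - Q)q_i - 163q_i.
Setting ∂π_i/∂q_i = 0 with rivals' quantities fixed: 169 - 2q_i - Σ_{j≠i} q_j = 0.
By symmetry each firm produces the same amount; substituting Σ_{j≠i} q_j = 3q_i yields q_i = 169/5.
Price P = 332 - 676/5 = 984/5.
Cinder's profit: (984/5 - 163)·(169/5) - 951 = 191.4400.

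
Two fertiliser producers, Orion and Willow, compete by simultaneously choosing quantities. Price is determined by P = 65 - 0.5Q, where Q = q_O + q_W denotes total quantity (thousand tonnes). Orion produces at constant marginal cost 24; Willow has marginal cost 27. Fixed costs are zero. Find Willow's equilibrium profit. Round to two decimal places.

Orion's profit: π_O = (65 - 0.5Q)q_O - (24q_O). Setting ∂π_O/∂q_O = 0: 41 - q_O - (1/2)(q_W) = 0.
Willow's profit: π_W = (65 - 0.5Q)q_W - (27q_W). Setting ∂π_W/∂q_W = 0: 38 - q_W - (1/2)(q_O) = 0.
Best responses: q_O = (41 - (1/2)q_W), q_W = (38 - (1/2)q_O).
Solving the pair: q_O = 88/3, q_W = 70/3.
Price P = 65 - (1/2)·(158/3) = 116/3.
Willow's profit: (116/3 - 27)·(70/3) = 272.2222.

272.22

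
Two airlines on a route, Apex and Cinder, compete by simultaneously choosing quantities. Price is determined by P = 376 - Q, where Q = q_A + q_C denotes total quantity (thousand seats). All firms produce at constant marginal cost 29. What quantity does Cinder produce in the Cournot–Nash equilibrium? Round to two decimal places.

115.67

A representative firm's profit is π_i = q_i(376 - Q) - 29q_i.
First-order condition (treating rivals' output as given): 347 - 2q_i - q_j = 0.
By symmetry each firm produces the same amount; substituting q_j = q_i yields q_i = 347/3.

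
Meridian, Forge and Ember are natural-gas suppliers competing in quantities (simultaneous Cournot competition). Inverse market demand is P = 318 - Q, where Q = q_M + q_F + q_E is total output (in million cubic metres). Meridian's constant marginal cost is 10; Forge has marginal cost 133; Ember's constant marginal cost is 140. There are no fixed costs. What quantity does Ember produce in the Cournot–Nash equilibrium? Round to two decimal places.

Meridian's profit: π_M = (318 - Q)q_M - (10q_M). Setting ∂π_M/∂q_M = 0: 308 - 2q_M - (q_F + q_E) = 0.
Forge's first-order condition: 185 - 2q_F - (q_M + q_E) = 0.
Ember's first-order condition: 178 - 2q_E - (q_M + q_F) = 0.
Adding the 3 first-order conditions: 671 − 4Q = 0, so Q = 671/4.
Back-substituting: q_M = (308 − 671/4) = 561/4, q_F = (185 − 671/4) = 69/4, q_E = (178 − 671/4) = 41/4.

10.25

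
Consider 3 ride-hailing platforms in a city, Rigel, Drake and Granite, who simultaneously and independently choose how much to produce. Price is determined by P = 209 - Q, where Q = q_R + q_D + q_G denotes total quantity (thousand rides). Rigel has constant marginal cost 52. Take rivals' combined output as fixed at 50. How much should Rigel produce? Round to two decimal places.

With rivals' combined output fixed at 50, Rigel's profit is π_R = (209 - 50 - q_R)q_R - (52q_R) = (159 - q_R)q_R - (52q_R).
∂π_R/∂q_R = 107 - 2q_R = 0, so q_R = 107/2.

53.50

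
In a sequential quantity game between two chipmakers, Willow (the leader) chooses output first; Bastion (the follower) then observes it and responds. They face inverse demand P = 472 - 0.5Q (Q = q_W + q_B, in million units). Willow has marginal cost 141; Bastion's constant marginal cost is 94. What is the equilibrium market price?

Solve by backward induction. Given q_W, the follower Bastion maximises π_B = (472 - (1/2)q_W - (1/2)q_B)q_B - 94q_B.
Setting the follower's marginal profit to zero, 378 - (1/2)q_W - q_B = 0, i.e. q_B = (378 - (1/2)q_W).
The leader anticipates this reaction. Substituting into P = 472 - 0.5Q gives P = 283 - (1/4)q_W, so π_W = (283 - (1/4)q_W)q_W - 141q_W.
The leader's first-order condition 142 - (1/2)q_W = 0 yields q_W = 284.
Then q_B = (378 - (1/2)·284) = 236.
Total output Q = 520, so price P = 472 - (1/2)·520 = 212.

212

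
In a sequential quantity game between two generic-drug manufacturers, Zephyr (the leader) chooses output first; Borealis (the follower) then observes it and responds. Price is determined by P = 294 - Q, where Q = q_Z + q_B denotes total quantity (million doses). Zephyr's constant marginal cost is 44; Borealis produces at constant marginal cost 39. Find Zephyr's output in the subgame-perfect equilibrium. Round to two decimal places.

122.50

The follower Borealis best-responds to any q_Z: π_B = (294 - Q)q_B - 39q_B.
Follower FOC: 255 - q_Z - 2q_B = 0, so q_B(q_Z) = (255 - q_Z)/2.
Zephyr substitutes q_B(q_Z) into its own profit: π_Z = q_Z(294 - q_Z - (255 - q_Z)/2) - 44q_Z = (333/2 - (1/2)q_Z)q_Z - 44q_Z.
The leader's first-order condition 245/2 - q_Z = 0 yields q_Z = 245/2.
Then q_B = (255 - 245/2)/2 = 265/4.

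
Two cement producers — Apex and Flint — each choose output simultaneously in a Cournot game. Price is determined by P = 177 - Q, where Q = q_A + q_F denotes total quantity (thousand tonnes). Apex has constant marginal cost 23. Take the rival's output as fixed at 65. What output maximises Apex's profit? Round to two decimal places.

44.50

With the rival's output fixed at 65, Apex's profit is π_A = (177 - 65 - q_A)q_A - (23q_A) = (112 - q_A)q_A - (23q_A).
∂π_A/∂q_A = 89 - 2q_A = 0, so q_A = 89/2.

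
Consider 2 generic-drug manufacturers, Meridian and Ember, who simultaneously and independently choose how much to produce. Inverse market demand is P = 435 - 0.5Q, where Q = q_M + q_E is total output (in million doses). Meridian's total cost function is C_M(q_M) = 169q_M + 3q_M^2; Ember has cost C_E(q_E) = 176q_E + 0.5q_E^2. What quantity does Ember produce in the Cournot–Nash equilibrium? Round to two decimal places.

122.18

Meridian's profit: π_M = (435 - 0.5Q)q_M - (169q_M + 3q_M²). Setting ∂π_M/∂q_M = 0: 266 - 7q_M - (1/2)(q_E) = 0.
Ember's profit: π_E = (435 - 0.5Q)q_E - (176q_E + (1/2)q_E²). Setting ∂π_E/∂q_E = 0: 259 - 2q_E - (1/2)(q_M) = 0.
So q_M = (266 - (1/2)q_E)/7 and q_E = (259 - (1/2)q_M)/2.
Substituting one into the other gives q_M = 322/11 and q_E = 1344/11.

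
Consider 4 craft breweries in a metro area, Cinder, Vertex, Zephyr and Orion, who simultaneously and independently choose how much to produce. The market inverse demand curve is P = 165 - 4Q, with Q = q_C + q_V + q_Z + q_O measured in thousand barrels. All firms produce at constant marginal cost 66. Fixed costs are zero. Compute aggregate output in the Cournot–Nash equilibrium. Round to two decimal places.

19.80

Each firm earns π_i = (165 - 4Q)q_i - 66q_i.
Setting ∂π_i/∂q_i = 0 with rivals' quantities fixed: 99 - 8q_i - 4·Σ_{j≠i} q_j = 0.
With identical firms every q_j equals q_i, so Σ_{j≠i} q_j = 3q_i and 99 = 20q_i, giving q_i = 99/20.
Total output Q = 99/20 + 99/20 + 99/20 + 99/20 = 99/5.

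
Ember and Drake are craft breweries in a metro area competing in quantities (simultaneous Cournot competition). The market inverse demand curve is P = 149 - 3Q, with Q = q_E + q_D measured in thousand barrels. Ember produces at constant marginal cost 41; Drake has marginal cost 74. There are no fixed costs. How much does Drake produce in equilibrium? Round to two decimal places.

Ember's profit: π_E = (149 - 3Q)q_E - (41q_E). Setting ∂π_E/∂q_E = 0: 108 - 6q_E - 3(q_D) = 0.
Drake's first-order condition: 75 - 6q_D - 3(q_E) = 0.
Best responses: q_E = (108 - 3q_D)/6, q_D = (75 - 3q_E)/6.
Substituting one into the other gives q_E = 47/3 and q_D = 14/3.

4.67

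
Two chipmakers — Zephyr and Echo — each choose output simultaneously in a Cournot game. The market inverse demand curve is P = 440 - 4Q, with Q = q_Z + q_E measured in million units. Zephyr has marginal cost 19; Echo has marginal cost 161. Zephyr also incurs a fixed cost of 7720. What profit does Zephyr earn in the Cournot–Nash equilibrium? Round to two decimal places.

Zephyr's profit: π_Z = (440 - 4Q)q_Z - (19q_Z). Setting ∂π_Z/∂q_Z = 0: 421 - 8q_Z - 4(q_E) = 0.
Echo's first-order condition: 279 - 8q_E - 4(q_Z) = 0.
Rearranging gives the reaction functions q_Z = (421 - 4q_E)/8 and q_E = (279 - 4q_Z)/8.
Substituting one into the other gives q_Z = 563/12 and q_E = 137/12.
Price P = 440 - 4·(175/3) = 620/3.
Zephyr's profit: (620/3 - 19)·(563/12) - 7720 = 1084.6944.

1084.69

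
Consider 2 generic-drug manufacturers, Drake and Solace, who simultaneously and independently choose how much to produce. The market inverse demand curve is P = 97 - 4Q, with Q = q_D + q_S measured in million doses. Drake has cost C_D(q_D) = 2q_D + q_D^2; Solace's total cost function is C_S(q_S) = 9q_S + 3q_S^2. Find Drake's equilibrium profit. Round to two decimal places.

311.03

Drake's profit: π_D = (97 - 4Q)q_D - (2q_D + q_D²). Setting ∂π_D/∂q_D = 0: 95 - 10q_D - 4(q_S) = 0.
Solace's first-order condition: 88 - 14q_S - 4(q_D) = 0.
Best responses: q_D = (95 - 4q_S)/10, q_S = (88 - 4q_D)/14.
Solving the pair: q_D = 489/62, q_S = 125/31.
Price P = 97 - 4·(739/62) = 1529/31.
Drake's profit: (1529/31)·(489/62) - 2·(489/62) - (489/62)² = 311.0315.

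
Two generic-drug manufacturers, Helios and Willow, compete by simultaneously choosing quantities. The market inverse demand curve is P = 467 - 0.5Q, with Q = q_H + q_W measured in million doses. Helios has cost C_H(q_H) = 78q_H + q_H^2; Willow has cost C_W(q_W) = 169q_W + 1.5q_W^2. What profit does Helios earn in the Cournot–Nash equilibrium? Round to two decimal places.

21508.18

Helios's profit: π_H = (467 - 0.5Q)q_H - (78q_H + q_H²). Setting ∂π_H/∂q_H = 0: 389 - 3q_H - (1/2)(q_W) = 0.
Willow's profit: π_W = (467 - 0.5Q)q_W - (169q_W + (3/2)q_W²). Setting ∂π_W/∂q_W = 0: 298 - 4q_W - (1/2)(q_H) = 0.
So q_H = (389 - (1/2)q_W)/3 and q_W = (298 - (1/2)q_H)/4.
Substituting one into the other gives q_H = 119.7447 and q_W = 59.5319.
Price P = 467 - (1/2)·179.2766 = 377.3617.
Helios's profit: 377.3617·119.7447 - 78·119.7447 - 119.7447² = 21508.1829.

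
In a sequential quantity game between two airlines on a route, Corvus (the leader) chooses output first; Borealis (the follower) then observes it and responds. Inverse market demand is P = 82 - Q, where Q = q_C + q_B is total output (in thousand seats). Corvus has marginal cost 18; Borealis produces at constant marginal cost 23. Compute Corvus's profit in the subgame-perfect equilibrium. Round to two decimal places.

Solve by backward induction. Given q_C, the follower Borealis maximises π_B = (82 - q_C - q_B)q_B - 23q_B.
Follower FOC: 59 - q_C - 2q_B = 0, so q_B(q_C) = (59 - q_C)/2.
The leader anticipates this reaction. Substituting into P = 82 - Q gives P = 105/2 - (1/2)q_C, so π_C = (105/2 - (1/2)q_C)q_C - 18q_C.
Maximising: ∂π_C/∂q_C = 69/2 - q_C = 0, giving q_C = 69/2.
Then q_B = (59 - 69/2)/2 = 49/4.
Price P = 82 - 187/4 = 141/4.
Corvus's profit: (141/4 - 18)·(69/2) = 595.1250.

595.13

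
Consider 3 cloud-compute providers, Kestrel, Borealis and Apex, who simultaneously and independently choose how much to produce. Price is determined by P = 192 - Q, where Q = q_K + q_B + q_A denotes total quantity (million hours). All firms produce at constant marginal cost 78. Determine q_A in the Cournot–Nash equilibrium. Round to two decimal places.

28.50

A representative firm's profit is π_i = q_i(192 - Q) - 78q_i.
Setting ∂π_i/∂q_i = 0 with rivals' quantities fixed: 114 - 2q_i - Σ_{j≠i} q_j = 0.
With identical firms every q_j equals q_i, so Σ_{j≠i} q_j = 2q_i and 114 = 4q_i, giving q_i = 57/2.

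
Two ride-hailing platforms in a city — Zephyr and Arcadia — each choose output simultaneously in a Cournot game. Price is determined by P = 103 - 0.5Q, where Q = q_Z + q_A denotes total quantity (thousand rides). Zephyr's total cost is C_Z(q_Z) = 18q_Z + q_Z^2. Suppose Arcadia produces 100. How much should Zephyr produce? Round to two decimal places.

With the rival's output fixed at 100, Zephyr's profit is π_Z = (103 - (1/2)·100 - (1/2)q_Z)q_Z - (18q_Z + q_Z²) = (53 - (1/2)q_Z)q_Z - (18q_Z + q_Z²).
∂π_Z/∂q_Z = 35 - 3q_Z = 0, so q_Z = 35/3.

11.67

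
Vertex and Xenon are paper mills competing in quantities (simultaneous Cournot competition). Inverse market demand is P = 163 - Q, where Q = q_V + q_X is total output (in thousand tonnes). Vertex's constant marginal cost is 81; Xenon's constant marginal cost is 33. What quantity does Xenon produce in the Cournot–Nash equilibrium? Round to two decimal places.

Vertex's profit: π_V = (163 - Q)q_V - (81q_V). Setting ∂π_V/∂q_V = 0: 82 - 2q_V - (q_X) = 0.
Xenon's profit: π_X = (163 - Q)q_X - (33q_X). Setting ∂π_X/∂q_X = 0: 130 - 2q_X - (q_V) = 0.
Rearranging gives the reaction functions q_V = (82 - q_X)/2 and q_X = (130 - q_V)/2.
Solving the pair: q_V = 34/3, q_X = 178/3.

59.33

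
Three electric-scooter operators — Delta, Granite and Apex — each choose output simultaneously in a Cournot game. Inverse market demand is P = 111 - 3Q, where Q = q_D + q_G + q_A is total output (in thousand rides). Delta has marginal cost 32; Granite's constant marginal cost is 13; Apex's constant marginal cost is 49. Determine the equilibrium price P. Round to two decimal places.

51.25

Delta's profit: π_D = (111 - 3Q)q_D - (32q_D). Setting ∂π_D/∂q_D = 0: 79 - 6q_D - 3(q_G + q_A) = 0.
Granite's profit: π_G = (111 - 3Q)q_G - (13q_G). Setting ∂π_G/∂q_G = 0: 98 - 6q_G - 3(q_D + q_A) = 0.
Apex's profit: π_A = (111 - 3Q)q_A - (49q_A). Setting ∂π_A/∂q_A = 0: 62 - 6q_A - 3(q_D + q_G) = 0.
Summing all 3 equations gives 239 − 12Q = 0, hence Q = 239/12.
Back-substituting: q_D = (79 − 239/4)/3 = 77/12, q_G = (98 − 239/4)/3 = 51/4, q_A = (62 − 239/4)/3 = 3/4.
Total output Q = 239/12, so price P = 111 - 3·(239/12) = 205/4.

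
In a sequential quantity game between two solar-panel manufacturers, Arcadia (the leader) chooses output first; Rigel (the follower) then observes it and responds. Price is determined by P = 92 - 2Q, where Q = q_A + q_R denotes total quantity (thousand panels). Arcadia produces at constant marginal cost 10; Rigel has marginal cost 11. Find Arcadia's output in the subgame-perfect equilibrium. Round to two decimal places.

Solve by backward induction. Given q_A, the follower Rigel maximises π_R = (92 - 2q_A - 2q_R)q_R - 11q_R.
Follower FOC: 81 - 2q_A - 4q_R = 0, so q_R(q_A) = (81 - 2q_A)/4.
Arcadia substitutes q_R(q_A) into its own profit: π_A = q_A(92 - 2q_A - (81 - 2q_A)/2) - 10q_A = (103/2 - q_A)q_A - 10q_A.
The leader's first-order condition 83/2 - 2q_A = 0 yields q_A = 83/4.
Then q_R = (81 - 2·(83/4))/4 = 79/8.

20.75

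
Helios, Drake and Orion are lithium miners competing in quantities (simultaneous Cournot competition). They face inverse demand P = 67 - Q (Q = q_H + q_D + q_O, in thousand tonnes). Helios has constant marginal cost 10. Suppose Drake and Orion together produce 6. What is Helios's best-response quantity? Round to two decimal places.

With rivals' combined output fixed at 6, Helios's profit is π_H = (67 - 6 - q_H)q_H - (10q_H) = (61 - q_H)q_H - (10q_H).
∂π_H/∂q_H = 51 - 2q_H = 0, so q_H = 51/2.

25.50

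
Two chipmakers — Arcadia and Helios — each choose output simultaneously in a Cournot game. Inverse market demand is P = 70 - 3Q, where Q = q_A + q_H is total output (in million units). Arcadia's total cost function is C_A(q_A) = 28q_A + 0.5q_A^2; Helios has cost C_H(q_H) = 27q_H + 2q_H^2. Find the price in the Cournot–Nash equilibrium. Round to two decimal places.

Arcadia's profit: π_A = (70 - 3Q)q_A - (28q_A + (1/2)q_A²). Setting ∂π_A/∂q_A = 0: 42 - 7q_A - 3(q_H) = 0.
Helios's first-order condition: 43 - 10q_H - 3(q_A) = 0.
Best responses: q_A = (42 - 3q_H)/7, q_H = (43 - 3q_A)/10.
Substituting one into the other gives q_A = 291/61 and q_H = 175/61.
Total output Q = 466/61, so price P = 70 - 3·(466/61) = 47.0820.

47.08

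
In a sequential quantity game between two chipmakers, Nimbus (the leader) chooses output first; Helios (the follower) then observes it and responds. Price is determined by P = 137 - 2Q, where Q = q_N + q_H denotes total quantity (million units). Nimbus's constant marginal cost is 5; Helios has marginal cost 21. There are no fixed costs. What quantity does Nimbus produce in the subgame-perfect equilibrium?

37

Solve by backward induction. Given q_N, the follower Helios maximises π_H = (137 - 2q_N - 2q_H)q_H - 21q_H.
Follower FOC: 116 - 2q_N - 4q_H = 0, so q_H(q_N) = (116 - 2q_N)/4.
Nimbus substitutes q_H(q_N) into its own profit: π_N = q_N(137 - 2q_N - (116 - 2q_N)/2) - 5q_N = (79 - q_N)q_N - 5q_N.
The leader's first-order condition 74 - 2q_N = 0 yields q_N = 37.
Then q_H = (116 - 2·37)/4 = 21/2.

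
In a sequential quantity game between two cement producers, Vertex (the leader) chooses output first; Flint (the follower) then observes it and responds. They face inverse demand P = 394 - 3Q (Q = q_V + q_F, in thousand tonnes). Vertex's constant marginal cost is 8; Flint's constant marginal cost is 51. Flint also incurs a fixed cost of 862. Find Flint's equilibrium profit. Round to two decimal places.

The follower Flint best-responds to any q_V: π_F = (394 - 3Q)q_F - 51q_F.
∂π_F/∂q_F = 343 - 3q_V - 6q_F = 0 gives the reaction function q_F = (343 - 3q_V)/6.
The leader anticipates this reaction. Substituting into P = 394 - 3Q gives P = 445/2 - (3/2)q_V, so π_V = (445/2 - (3/2)q_V)q_V - 8q_V.
Leader FOC: 429/2 - 3q_V = 0, so q_V = 143/2.
Then q_F = (343 - 3·(143/2))/6 = 257/12.
Price P = 394 - 3·(1115/12) = 461/4.
Flint's profit: (461/4 - 51)·(257/12) - 862 = 514.0208.

514.02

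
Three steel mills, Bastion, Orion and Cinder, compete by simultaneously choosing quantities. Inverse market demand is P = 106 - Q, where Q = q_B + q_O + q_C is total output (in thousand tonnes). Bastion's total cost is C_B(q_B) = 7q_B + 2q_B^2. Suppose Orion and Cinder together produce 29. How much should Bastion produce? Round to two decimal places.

With rivals' combined output fixed at 29, Bastion's profit is π_B = (106 - 29 - q_B)q_B - (7q_B + 2q_B²) = (77 - q_B)q_B - (7q_B + 2q_B²).
∂π_B/∂q_B = 70 - 6q_B = 0, so q_B = 35/3.

11.67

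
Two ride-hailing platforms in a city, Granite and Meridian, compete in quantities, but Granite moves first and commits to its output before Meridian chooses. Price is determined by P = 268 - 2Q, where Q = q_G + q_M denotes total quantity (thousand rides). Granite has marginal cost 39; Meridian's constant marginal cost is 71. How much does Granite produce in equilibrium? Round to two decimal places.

65.25

Solve by backward induction. Given q_G, the follower Meridian maximises π_M = (268 - 2q_G - 2q_M)q_M - 71q_M.
Follower FOC: 197 - 2q_G - 4q_M = 0, so q_M(q_G) = (197 - 2q_G)/4.
The leader anticipates this reaction. Substituting into P = 268 - 2Q gives P = 339/2 - q_G, so π_G = (339/2 - q_G)q_G - 39q_G.
Leader FOC: 261/2 - 2q_G = 0, so q_G = 261/4.
Then q_M = (197 - 2·(261/4))/4 = 133/8.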